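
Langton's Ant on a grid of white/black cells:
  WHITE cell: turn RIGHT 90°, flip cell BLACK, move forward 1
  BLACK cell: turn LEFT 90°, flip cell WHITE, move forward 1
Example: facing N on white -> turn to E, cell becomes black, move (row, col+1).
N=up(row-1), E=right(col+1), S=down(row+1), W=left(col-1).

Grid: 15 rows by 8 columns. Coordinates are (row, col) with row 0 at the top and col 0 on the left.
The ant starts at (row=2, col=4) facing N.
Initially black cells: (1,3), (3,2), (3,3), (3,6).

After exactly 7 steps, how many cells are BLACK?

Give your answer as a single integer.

Step 1: on WHITE (2,4): turn R to E, flip to black, move to (2,5). |black|=5
Step 2: on WHITE (2,5): turn R to S, flip to black, move to (3,5). |black|=6
Step 3: on WHITE (3,5): turn R to W, flip to black, move to (3,4). |black|=7
Step 4: on WHITE (3,4): turn R to N, flip to black, move to (2,4). |black|=8
Step 5: on BLACK (2,4): turn L to W, flip to white, move to (2,3). |black|=7
Step 6: on WHITE (2,3): turn R to N, flip to black, move to (1,3). |black|=8
Step 7: on BLACK (1,3): turn L to W, flip to white, move to (1,2). |black|=7

Answer: 7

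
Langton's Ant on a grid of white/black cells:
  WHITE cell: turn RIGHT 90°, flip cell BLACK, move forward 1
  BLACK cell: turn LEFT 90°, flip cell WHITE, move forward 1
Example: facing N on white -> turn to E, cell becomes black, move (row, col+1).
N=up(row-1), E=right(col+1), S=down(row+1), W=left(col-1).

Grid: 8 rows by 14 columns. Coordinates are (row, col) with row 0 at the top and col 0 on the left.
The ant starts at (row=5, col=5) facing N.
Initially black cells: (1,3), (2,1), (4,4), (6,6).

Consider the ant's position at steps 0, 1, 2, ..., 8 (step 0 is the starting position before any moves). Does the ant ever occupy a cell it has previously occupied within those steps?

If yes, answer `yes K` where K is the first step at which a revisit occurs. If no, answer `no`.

Step 1: on WHITE (5,5): turn R to E, flip to black, move to (5,6). |black|=5 — new cell
Step 2: on WHITE (5,6): turn R to S, flip to black, move to (6,6). |black|=6 — new cell
Step 3: on BLACK (6,6): turn L to E, flip to white, move to (6,7). |black|=5 — new cell
Step 4: on WHITE (6,7): turn R to S, flip to black, move to (7,7). |black|=6 — new cell
Step 5: on WHITE (7,7): turn R to W, flip to black, move to (7,6). |black|=7 — new cell
Step 6: on WHITE (7,6): turn R to N, flip to black, move to (6,6). |black|=8 — REVISIT

Answer: yes 6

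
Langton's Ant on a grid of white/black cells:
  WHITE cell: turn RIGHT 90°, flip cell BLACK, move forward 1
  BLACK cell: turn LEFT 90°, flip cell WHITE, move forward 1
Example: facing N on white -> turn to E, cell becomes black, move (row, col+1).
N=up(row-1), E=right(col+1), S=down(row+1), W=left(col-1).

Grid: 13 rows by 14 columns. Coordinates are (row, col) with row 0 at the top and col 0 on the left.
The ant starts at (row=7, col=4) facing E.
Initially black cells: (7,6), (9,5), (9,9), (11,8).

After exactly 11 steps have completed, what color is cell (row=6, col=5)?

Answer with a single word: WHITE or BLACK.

Step 1: on WHITE (7,4): turn R to S, flip to black, move to (8,4). |black|=5
Step 2: on WHITE (8,4): turn R to W, flip to black, move to (8,3). |black|=6
Step 3: on WHITE (8,3): turn R to N, flip to black, move to (7,3). |black|=7
Step 4: on WHITE (7,3): turn R to E, flip to black, move to (7,4). |black|=8
Step 5: on BLACK (7,4): turn L to N, flip to white, move to (6,4). |black|=7
Step 6: on WHITE (6,4): turn R to E, flip to black, move to (6,5). |black|=8
Step 7: on WHITE (6,5): turn R to S, flip to black, move to (7,5). |black|=9
Step 8: on WHITE (7,5): turn R to W, flip to black, move to (7,4). |black|=10
Step 9: on WHITE (7,4): turn R to N, flip to black, move to (6,4). |black|=11
Step 10: on BLACK (6,4): turn L to W, flip to white, move to (6,3). |black|=10
Step 11: on WHITE (6,3): turn R to N, flip to black, move to (5,3). |black|=11

Answer: BLACK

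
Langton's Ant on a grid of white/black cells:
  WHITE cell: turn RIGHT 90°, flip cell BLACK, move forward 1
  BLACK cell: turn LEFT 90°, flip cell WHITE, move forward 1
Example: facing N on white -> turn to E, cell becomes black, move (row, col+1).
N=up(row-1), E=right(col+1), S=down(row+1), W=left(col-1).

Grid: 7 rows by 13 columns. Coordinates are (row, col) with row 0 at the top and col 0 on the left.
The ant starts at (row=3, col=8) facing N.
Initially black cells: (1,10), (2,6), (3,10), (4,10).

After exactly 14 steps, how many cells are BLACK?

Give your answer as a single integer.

Step 1: on WHITE (3,8): turn R to E, flip to black, move to (3,9). |black|=5
Step 2: on WHITE (3,9): turn R to S, flip to black, move to (4,9). |black|=6
Step 3: on WHITE (4,9): turn R to W, flip to black, move to (4,8). |black|=7
Step 4: on WHITE (4,8): turn R to N, flip to black, move to (3,8). |black|=8
Step 5: on BLACK (3,8): turn L to W, flip to white, move to (3,7). |black|=7
Step 6: on WHITE (3,7): turn R to N, flip to black, move to (2,7). |black|=8
Step 7: on WHITE (2,7): turn R to E, flip to black, move to (2,8). |black|=9
Step 8: on WHITE (2,8): turn R to S, flip to black, move to (3,8). |black|=10
Step 9: on WHITE (3,8): turn R to W, flip to black, move to (3,7). |black|=11
Step 10: on BLACK (3,7): turn L to S, flip to white, move to (4,7). |black|=10
Step 11: on WHITE (4,7): turn R to W, flip to black, move to (4,6). |black|=11
Step 12: on WHITE (4,6): turn R to N, flip to black, move to (3,6). |black|=12
Step 13: on WHITE (3,6): turn R to E, flip to black, move to (3,7). |black|=13
Step 14: on WHITE (3,7): turn R to S, flip to black, move to (4,7). |black|=14

Answer: 14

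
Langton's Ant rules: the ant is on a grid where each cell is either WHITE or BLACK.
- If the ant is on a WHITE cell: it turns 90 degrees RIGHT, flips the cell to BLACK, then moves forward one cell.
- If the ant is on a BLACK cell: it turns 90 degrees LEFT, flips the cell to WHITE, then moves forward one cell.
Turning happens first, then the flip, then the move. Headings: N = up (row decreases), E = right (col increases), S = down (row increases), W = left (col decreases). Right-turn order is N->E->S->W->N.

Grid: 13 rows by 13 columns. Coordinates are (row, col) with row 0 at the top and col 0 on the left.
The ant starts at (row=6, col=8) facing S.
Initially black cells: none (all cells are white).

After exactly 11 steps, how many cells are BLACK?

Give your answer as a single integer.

Answer: 7

Derivation:
Step 1: on WHITE (6,8): turn R to W, flip to black, move to (6,7). |black|=1
Step 2: on WHITE (6,7): turn R to N, flip to black, move to (5,7). |black|=2
Step 3: on WHITE (5,7): turn R to E, flip to black, move to (5,8). |black|=3
Step 4: on WHITE (5,8): turn R to S, flip to black, move to (6,8). |black|=4
Step 5: on BLACK (6,8): turn L to E, flip to white, move to (6,9). |black|=3
Step 6: on WHITE (6,9): turn R to S, flip to black, move to (7,9). |black|=4
Step 7: on WHITE (7,9): turn R to W, flip to black, move to (7,8). |black|=5
Step 8: on WHITE (7,8): turn R to N, flip to black, move to (6,8). |black|=6
Step 9: on WHITE (6,8): turn R to E, flip to black, move to (6,9). |black|=7
Step 10: on BLACK (6,9): turn L to N, flip to white, move to (5,9). |black|=6
Step 11: on WHITE (5,9): turn R to E, flip to black, move to (5,10). |black|=7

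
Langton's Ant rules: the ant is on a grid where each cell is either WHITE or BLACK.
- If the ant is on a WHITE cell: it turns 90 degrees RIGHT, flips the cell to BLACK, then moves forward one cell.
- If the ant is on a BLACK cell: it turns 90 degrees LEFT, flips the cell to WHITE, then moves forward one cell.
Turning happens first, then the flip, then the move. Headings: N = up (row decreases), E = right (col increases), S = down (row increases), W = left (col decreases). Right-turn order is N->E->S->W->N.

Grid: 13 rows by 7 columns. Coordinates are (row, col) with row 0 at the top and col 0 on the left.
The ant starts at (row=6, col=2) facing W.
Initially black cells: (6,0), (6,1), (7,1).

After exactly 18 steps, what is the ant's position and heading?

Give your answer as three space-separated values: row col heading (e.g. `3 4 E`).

Step 1: on WHITE (6,2): turn R to N, flip to black, move to (5,2). |black|=4
Step 2: on WHITE (5,2): turn R to E, flip to black, move to (5,3). |black|=5
Step 3: on WHITE (5,3): turn R to S, flip to black, move to (6,3). |black|=6
Step 4: on WHITE (6,3): turn R to W, flip to black, move to (6,2). |black|=7
Step 5: on BLACK (6,2): turn L to S, flip to white, move to (7,2). |black|=6
Step 6: on WHITE (7,2): turn R to W, flip to black, move to (7,1). |black|=7
Step 7: on BLACK (7,1): turn L to S, flip to white, move to (8,1). |black|=6
Step 8: on WHITE (8,1): turn R to W, flip to black, move to (8,0). |black|=7
Step 9: on WHITE (8,0): turn R to N, flip to black, move to (7,0). |black|=8
Step 10: on WHITE (7,0): turn R to E, flip to black, move to (7,1). |black|=9
Step 11: on WHITE (7,1): turn R to S, flip to black, move to (8,1). |black|=10
Step 12: on BLACK (8,1): turn L to E, flip to white, move to (8,2). |black|=9
Step 13: on WHITE (8,2): turn R to S, flip to black, move to (9,2). |black|=10
Step 14: on WHITE (9,2): turn R to W, flip to black, move to (9,1). |black|=11
Step 15: on WHITE (9,1): turn R to N, flip to black, move to (8,1). |black|=12
Step 16: on WHITE (8,1): turn R to E, flip to black, move to (8,2). |black|=13
Step 17: on BLACK (8,2): turn L to N, flip to white, move to (7,2). |black|=12
Step 18: on BLACK (7,2): turn L to W, flip to white, move to (7,1). |black|=11

Answer: 7 1 W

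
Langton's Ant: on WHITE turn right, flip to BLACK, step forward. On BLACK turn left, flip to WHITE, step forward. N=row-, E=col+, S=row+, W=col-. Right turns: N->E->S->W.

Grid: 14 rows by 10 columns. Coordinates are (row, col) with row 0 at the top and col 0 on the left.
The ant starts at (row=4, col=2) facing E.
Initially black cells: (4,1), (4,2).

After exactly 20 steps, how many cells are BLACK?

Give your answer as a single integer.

Step 1: on BLACK (4,2): turn L to N, flip to white, move to (3,2). |black|=1
Step 2: on WHITE (3,2): turn R to E, flip to black, move to (3,3). |black|=2
Step 3: on WHITE (3,3): turn R to S, flip to black, move to (4,3). |black|=3
Step 4: on WHITE (4,3): turn R to W, flip to black, move to (4,2). |black|=4
Step 5: on WHITE (4,2): turn R to N, flip to black, move to (3,2). |black|=5
Step 6: on BLACK (3,2): turn L to W, flip to white, move to (3,1). |black|=4
Step 7: on WHITE (3,1): turn R to N, flip to black, move to (2,1). |black|=5
Step 8: on WHITE (2,1): turn R to E, flip to black, move to (2,2). |black|=6
Step 9: on WHITE (2,2): turn R to S, flip to black, move to (3,2). |black|=7
Step 10: on WHITE (3,2): turn R to W, flip to black, move to (3,1). |black|=8
Step 11: on BLACK (3,1): turn L to S, flip to white, move to (4,1). |black|=7
Step 12: on BLACK (4,1): turn L to E, flip to white, move to (4,2). |black|=6
Step 13: on BLACK (4,2): turn L to N, flip to white, move to (3,2). |black|=5
Step 14: on BLACK (3,2): turn L to W, flip to white, move to (3,1). |black|=4
Step 15: on WHITE (3,1): turn R to N, flip to black, move to (2,1). |black|=5
Step 16: on BLACK (2,1): turn L to W, flip to white, move to (2,0). |black|=4
Step 17: on WHITE (2,0): turn R to N, flip to black, move to (1,0). |black|=5
Step 18: on WHITE (1,0): turn R to E, flip to black, move to (1,1). |black|=6
Step 19: on WHITE (1,1): turn R to S, flip to black, move to (2,1). |black|=7
Step 20: on WHITE (2,1): turn R to W, flip to black, move to (2,0). |black|=8

Answer: 8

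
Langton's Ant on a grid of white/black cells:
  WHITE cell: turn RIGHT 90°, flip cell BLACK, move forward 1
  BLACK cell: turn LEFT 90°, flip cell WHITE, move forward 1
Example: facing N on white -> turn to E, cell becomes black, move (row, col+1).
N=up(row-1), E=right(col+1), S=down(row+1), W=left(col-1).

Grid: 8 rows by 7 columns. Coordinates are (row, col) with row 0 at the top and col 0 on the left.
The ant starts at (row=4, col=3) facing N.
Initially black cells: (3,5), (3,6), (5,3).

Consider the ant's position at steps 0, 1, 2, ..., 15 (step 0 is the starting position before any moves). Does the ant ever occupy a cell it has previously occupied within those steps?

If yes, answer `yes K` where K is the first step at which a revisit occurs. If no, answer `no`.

Step 1: on WHITE (4,3): turn R to E, flip to black, move to (4,4). |black|=4 — new cell
Step 2: on WHITE (4,4): turn R to S, flip to black, move to (5,4). |black|=5 — new cell
Step 3: on WHITE (5,4): turn R to W, flip to black, move to (5,3). |black|=6 — new cell
Step 4: on BLACK (5,3): turn L to S, flip to white, move to (6,3). |black|=5 — new cell
Step 5: on WHITE (6,3): turn R to W, flip to black, move to (6,2). |black|=6 — new cell
Step 6: on WHITE (6,2): turn R to N, flip to black, move to (5,2). |black|=7 — new cell
Step 7: on WHITE (5,2): turn R to E, flip to black, move to (5,3). |black|=8 — REVISIT

Answer: yes 7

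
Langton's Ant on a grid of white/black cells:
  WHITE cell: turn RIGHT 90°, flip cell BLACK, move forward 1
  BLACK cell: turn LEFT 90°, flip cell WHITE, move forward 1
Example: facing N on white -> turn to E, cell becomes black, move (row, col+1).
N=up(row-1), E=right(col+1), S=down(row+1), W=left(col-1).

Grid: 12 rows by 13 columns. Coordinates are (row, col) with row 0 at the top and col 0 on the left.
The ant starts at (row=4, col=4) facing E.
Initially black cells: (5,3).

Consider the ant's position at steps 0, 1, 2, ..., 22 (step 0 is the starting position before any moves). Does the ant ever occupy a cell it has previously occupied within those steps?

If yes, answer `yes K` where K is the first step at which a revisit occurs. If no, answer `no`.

Answer: yes 6

Derivation:
Step 1: on WHITE (4,4): turn R to S, flip to black, move to (5,4). |black|=2 — new cell
Step 2: on WHITE (5,4): turn R to W, flip to black, move to (5,3). |black|=3 — new cell
Step 3: on BLACK (5,3): turn L to S, flip to white, move to (6,3). |black|=2 — new cell
Step 4: on WHITE (6,3): turn R to W, flip to black, move to (6,2). |black|=3 — new cell
Step 5: on WHITE (6,2): turn R to N, flip to black, move to (5,2). |black|=4 — new cell
Step 6: on WHITE (5,2): turn R to E, flip to black, move to (5,3). |black|=5 — REVISIT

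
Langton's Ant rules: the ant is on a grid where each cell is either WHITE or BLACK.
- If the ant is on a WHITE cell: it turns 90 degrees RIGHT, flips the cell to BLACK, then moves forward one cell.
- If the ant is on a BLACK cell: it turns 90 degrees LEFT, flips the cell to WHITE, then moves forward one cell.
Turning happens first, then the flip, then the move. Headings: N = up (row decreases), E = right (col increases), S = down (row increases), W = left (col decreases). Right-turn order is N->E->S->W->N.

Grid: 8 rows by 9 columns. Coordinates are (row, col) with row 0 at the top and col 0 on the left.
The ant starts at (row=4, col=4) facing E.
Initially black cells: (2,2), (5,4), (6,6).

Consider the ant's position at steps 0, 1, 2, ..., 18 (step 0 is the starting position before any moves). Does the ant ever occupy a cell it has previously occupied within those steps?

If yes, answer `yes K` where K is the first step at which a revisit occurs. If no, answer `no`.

Step 1: on WHITE (4,4): turn R to S, flip to black, move to (5,4). |black|=4 — new cell
Step 2: on BLACK (5,4): turn L to E, flip to white, move to (5,5). |black|=3 — new cell
Step 3: on WHITE (5,5): turn R to S, flip to black, move to (6,5). |black|=4 — new cell
Step 4: on WHITE (6,5): turn R to W, flip to black, move to (6,4). |black|=5 — new cell
Step 5: on WHITE (6,4): turn R to N, flip to black, move to (5,4). |black|=6 — REVISIT

Answer: yes 5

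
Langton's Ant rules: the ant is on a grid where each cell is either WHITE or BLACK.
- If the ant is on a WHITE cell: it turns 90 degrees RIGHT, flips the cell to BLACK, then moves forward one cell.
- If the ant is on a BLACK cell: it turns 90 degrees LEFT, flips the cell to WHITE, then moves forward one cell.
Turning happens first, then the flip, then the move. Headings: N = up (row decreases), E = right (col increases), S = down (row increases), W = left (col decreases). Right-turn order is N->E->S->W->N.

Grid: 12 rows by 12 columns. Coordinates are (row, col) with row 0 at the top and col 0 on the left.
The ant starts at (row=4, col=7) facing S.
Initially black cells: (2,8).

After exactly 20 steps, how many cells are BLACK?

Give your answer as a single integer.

Answer: 7

Derivation:
Step 1: on WHITE (4,7): turn R to W, flip to black, move to (4,6). |black|=2
Step 2: on WHITE (4,6): turn R to N, flip to black, move to (3,6). |black|=3
Step 3: on WHITE (3,6): turn R to E, flip to black, move to (3,7). |black|=4
Step 4: on WHITE (3,7): turn R to S, flip to black, move to (4,7). |black|=5
Step 5: on BLACK (4,7): turn L to E, flip to white, move to (4,8). |black|=4
Step 6: on WHITE (4,8): turn R to S, flip to black, move to (5,8). |black|=5
Step 7: on WHITE (5,8): turn R to W, flip to black, move to (5,7). |black|=6
Step 8: on WHITE (5,7): turn R to N, flip to black, move to (4,7). |black|=7
Step 9: on WHITE (4,7): turn R to E, flip to black, move to (4,8). |black|=8
Step 10: on BLACK (4,8): turn L to N, flip to white, move to (3,8). |black|=7
Step 11: on WHITE (3,8): turn R to E, flip to black, move to (3,9). |black|=8
Step 12: on WHITE (3,9): turn R to S, flip to black, move to (4,9). |black|=9
Step 13: on WHITE (4,9): turn R to W, flip to black, move to (4,8). |black|=10
Step 14: on WHITE (4,8): turn R to N, flip to black, move to (3,8). |black|=11
Step 15: on BLACK (3,8): turn L to W, flip to white, move to (3,7). |black|=10
Step 16: on BLACK (3,7): turn L to S, flip to white, move to (4,7). |black|=9
Step 17: on BLACK (4,7): turn L to E, flip to white, move to (4,8). |black|=8
Step 18: on BLACK (4,8): turn L to N, flip to white, move to (3,8). |black|=7
Step 19: on WHITE (3,8): turn R to E, flip to black, move to (3,9). |black|=8
Step 20: on BLACK (3,9): turn L to N, flip to white, move to (2,9). |black|=7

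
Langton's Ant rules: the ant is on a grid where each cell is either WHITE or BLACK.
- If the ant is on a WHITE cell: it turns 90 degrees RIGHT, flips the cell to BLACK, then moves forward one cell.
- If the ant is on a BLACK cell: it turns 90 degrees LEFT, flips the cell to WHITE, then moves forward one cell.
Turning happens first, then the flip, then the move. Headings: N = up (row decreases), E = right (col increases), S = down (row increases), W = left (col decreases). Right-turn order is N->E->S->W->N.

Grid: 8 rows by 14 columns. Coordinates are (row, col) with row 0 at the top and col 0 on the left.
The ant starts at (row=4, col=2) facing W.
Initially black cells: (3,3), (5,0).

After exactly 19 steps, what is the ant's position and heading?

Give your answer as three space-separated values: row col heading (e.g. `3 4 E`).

Step 1: on WHITE (4,2): turn R to N, flip to black, move to (3,2). |black|=3
Step 2: on WHITE (3,2): turn R to E, flip to black, move to (3,3). |black|=4
Step 3: on BLACK (3,3): turn L to N, flip to white, move to (2,3). |black|=3
Step 4: on WHITE (2,3): turn R to E, flip to black, move to (2,4). |black|=4
Step 5: on WHITE (2,4): turn R to S, flip to black, move to (3,4). |black|=5
Step 6: on WHITE (3,4): turn R to W, flip to black, move to (3,3). |black|=6
Step 7: on WHITE (3,3): turn R to N, flip to black, move to (2,3). |black|=7
Step 8: on BLACK (2,3): turn L to W, flip to white, move to (2,2). |black|=6
Step 9: on WHITE (2,2): turn R to N, flip to black, move to (1,2). |black|=7
Step 10: on WHITE (1,2): turn R to E, flip to black, move to (1,3). |black|=8
Step 11: on WHITE (1,3): turn R to S, flip to black, move to (2,3). |black|=9
Step 12: on WHITE (2,3): turn R to W, flip to black, move to (2,2). |black|=10
Step 13: on BLACK (2,2): turn L to S, flip to white, move to (3,2). |black|=9
Step 14: on BLACK (3,2): turn L to E, flip to white, move to (3,3). |black|=8
Step 15: on BLACK (3,3): turn L to N, flip to white, move to (2,3). |black|=7
Step 16: on BLACK (2,3): turn L to W, flip to white, move to (2,2). |black|=6
Step 17: on WHITE (2,2): turn R to N, flip to black, move to (1,2). |black|=7
Step 18: on BLACK (1,2): turn L to W, flip to white, move to (1,1). |black|=6
Step 19: on WHITE (1,1): turn R to N, flip to black, move to (0,1). |black|=7

Answer: 0 1 N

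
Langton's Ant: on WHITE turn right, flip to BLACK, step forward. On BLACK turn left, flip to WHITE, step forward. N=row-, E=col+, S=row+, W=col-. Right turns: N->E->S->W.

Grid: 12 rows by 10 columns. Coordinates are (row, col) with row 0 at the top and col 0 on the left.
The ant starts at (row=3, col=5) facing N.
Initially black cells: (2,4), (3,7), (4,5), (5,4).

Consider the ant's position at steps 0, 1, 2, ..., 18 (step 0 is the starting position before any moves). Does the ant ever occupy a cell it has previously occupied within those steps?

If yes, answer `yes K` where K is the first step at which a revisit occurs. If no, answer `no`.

Answer: yes 9

Derivation:
Step 1: on WHITE (3,5): turn R to E, flip to black, move to (3,6). |black|=5 — new cell
Step 2: on WHITE (3,6): turn R to S, flip to black, move to (4,6). |black|=6 — new cell
Step 3: on WHITE (4,6): turn R to W, flip to black, move to (4,5). |black|=7 — new cell
Step 4: on BLACK (4,5): turn L to S, flip to white, move to (5,5). |black|=6 — new cell
Step 5: on WHITE (5,5): turn R to W, flip to black, move to (5,4). |black|=7 — new cell
Step 6: on BLACK (5,4): turn L to S, flip to white, move to (6,4). |black|=6 — new cell
Step 7: on WHITE (6,4): turn R to W, flip to black, move to (6,3). |black|=7 — new cell
Step 8: on WHITE (6,3): turn R to N, flip to black, move to (5,3). |black|=8 — new cell
Step 9: on WHITE (5,3): turn R to E, flip to black, move to (5,4). |black|=9 — REVISIT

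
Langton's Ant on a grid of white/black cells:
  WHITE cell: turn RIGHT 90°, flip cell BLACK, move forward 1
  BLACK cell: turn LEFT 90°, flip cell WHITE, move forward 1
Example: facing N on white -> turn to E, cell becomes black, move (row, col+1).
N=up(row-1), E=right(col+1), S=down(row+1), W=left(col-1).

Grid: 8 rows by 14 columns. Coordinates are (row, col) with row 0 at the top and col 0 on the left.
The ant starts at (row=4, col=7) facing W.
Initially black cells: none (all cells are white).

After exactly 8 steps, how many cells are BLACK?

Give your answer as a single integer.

Answer: 6

Derivation:
Step 1: on WHITE (4,7): turn R to N, flip to black, move to (3,7). |black|=1
Step 2: on WHITE (3,7): turn R to E, flip to black, move to (3,8). |black|=2
Step 3: on WHITE (3,8): turn R to S, flip to black, move to (4,8). |black|=3
Step 4: on WHITE (4,8): turn R to W, flip to black, move to (4,7). |black|=4
Step 5: on BLACK (4,7): turn L to S, flip to white, move to (5,7). |black|=3
Step 6: on WHITE (5,7): turn R to W, flip to black, move to (5,6). |black|=4
Step 7: on WHITE (5,6): turn R to N, flip to black, move to (4,6). |black|=5
Step 8: on WHITE (4,6): turn R to E, flip to black, move to (4,7). |black|=6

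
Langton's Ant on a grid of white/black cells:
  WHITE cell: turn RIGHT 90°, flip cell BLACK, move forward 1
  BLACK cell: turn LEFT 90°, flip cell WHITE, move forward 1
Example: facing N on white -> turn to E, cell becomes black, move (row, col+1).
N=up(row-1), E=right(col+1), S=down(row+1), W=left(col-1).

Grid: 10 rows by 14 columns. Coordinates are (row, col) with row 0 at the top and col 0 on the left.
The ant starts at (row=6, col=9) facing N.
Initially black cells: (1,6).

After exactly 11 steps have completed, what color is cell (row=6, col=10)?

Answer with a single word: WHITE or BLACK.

Answer: BLACK

Derivation:
Step 1: on WHITE (6,9): turn R to E, flip to black, move to (6,10). |black|=2
Step 2: on WHITE (6,10): turn R to S, flip to black, move to (7,10). |black|=3
Step 3: on WHITE (7,10): turn R to W, flip to black, move to (7,9). |black|=4
Step 4: on WHITE (7,9): turn R to N, flip to black, move to (6,9). |black|=5
Step 5: on BLACK (6,9): turn L to W, flip to white, move to (6,8). |black|=4
Step 6: on WHITE (6,8): turn R to N, flip to black, move to (5,8). |black|=5
Step 7: on WHITE (5,8): turn R to E, flip to black, move to (5,9). |black|=6
Step 8: on WHITE (5,9): turn R to S, flip to black, move to (6,9). |black|=7
Step 9: on WHITE (6,9): turn R to W, flip to black, move to (6,8). |black|=8
Step 10: on BLACK (6,8): turn L to S, flip to white, move to (7,8). |black|=7
Step 11: on WHITE (7,8): turn R to W, flip to black, move to (7,7). |black|=8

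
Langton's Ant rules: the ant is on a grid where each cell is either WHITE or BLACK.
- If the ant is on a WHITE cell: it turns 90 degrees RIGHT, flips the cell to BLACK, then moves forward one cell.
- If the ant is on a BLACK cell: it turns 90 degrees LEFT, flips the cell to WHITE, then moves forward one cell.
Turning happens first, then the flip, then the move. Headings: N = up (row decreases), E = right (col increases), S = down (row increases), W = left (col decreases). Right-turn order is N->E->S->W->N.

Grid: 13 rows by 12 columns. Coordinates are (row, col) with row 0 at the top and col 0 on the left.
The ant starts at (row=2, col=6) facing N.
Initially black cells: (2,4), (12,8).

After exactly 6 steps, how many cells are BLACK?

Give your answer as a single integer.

Answer: 6

Derivation:
Step 1: on WHITE (2,6): turn R to E, flip to black, move to (2,7). |black|=3
Step 2: on WHITE (2,7): turn R to S, flip to black, move to (3,7). |black|=4
Step 3: on WHITE (3,7): turn R to W, flip to black, move to (3,6). |black|=5
Step 4: on WHITE (3,6): turn R to N, flip to black, move to (2,6). |black|=6
Step 5: on BLACK (2,6): turn L to W, flip to white, move to (2,5). |black|=5
Step 6: on WHITE (2,5): turn R to N, flip to black, move to (1,5). |black|=6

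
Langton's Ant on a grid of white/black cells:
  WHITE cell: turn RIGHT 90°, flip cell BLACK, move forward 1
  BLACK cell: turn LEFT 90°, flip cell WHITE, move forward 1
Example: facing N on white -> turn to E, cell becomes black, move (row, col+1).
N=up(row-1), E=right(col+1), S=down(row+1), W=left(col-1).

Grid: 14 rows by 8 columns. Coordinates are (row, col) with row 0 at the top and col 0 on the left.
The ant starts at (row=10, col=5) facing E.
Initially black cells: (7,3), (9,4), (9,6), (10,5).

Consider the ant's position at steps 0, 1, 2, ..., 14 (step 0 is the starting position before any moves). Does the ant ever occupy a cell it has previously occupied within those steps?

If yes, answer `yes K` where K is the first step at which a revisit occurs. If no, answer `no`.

Answer: yes 6

Derivation:
Step 1: on BLACK (10,5): turn L to N, flip to white, move to (9,5). |black|=3 — new cell
Step 2: on WHITE (9,5): turn R to E, flip to black, move to (9,6). |black|=4 — new cell
Step 3: on BLACK (9,6): turn L to N, flip to white, move to (8,6). |black|=3 — new cell
Step 4: on WHITE (8,6): turn R to E, flip to black, move to (8,7). |black|=4 — new cell
Step 5: on WHITE (8,7): turn R to S, flip to black, move to (9,7). |black|=5 — new cell
Step 6: on WHITE (9,7): turn R to W, flip to black, move to (9,6). |black|=6 — REVISIT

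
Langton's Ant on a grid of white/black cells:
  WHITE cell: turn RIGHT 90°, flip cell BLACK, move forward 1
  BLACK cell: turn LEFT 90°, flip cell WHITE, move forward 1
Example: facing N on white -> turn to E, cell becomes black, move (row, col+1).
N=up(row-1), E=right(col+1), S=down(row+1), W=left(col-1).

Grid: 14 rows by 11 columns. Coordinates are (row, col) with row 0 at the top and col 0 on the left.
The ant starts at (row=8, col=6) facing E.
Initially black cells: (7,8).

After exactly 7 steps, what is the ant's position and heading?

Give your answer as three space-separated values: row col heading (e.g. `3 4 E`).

Step 1: on WHITE (8,6): turn R to S, flip to black, move to (9,6). |black|=2
Step 2: on WHITE (9,6): turn R to W, flip to black, move to (9,5). |black|=3
Step 3: on WHITE (9,5): turn R to N, flip to black, move to (8,5). |black|=4
Step 4: on WHITE (8,5): turn R to E, flip to black, move to (8,6). |black|=5
Step 5: on BLACK (8,6): turn L to N, flip to white, move to (7,6). |black|=4
Step 6: on WHITE (7,6): turn R to E, flip to black, move to (7,7). |black|=5
Step 7: on WHITE (7,7): turn R to S, flip to black, move to (8,7). |black|=6

Answer: 8 7 S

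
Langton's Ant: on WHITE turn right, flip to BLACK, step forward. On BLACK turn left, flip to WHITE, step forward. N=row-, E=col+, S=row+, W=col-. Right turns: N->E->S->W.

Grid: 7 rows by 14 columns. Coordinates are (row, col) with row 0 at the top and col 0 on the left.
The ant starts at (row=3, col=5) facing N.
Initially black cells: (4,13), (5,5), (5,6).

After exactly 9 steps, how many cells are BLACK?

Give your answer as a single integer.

Step 1: on WHITE (3,5): turn R to E, flip to black, move to (3,6). |black|=4
Step 2: on WHITE (3,6): turn R to S, flip to black, move to (4,6). |black|=5
Step 3: on WHITE (4,6): turn R to W, flip to black, move to (4,5). |black|=6
Step 4: on WHITE (4,5): turn R to N, flip to black, move to (3,5). |black|=7
Step 5: on BLACK (3,5): turn L to W, flip to white, move to (3,4). |black|=6
Step 6: on WHITE (3,4): turn R to N, flip to black, move to (2,4). |black|=7
Step 7: on WHITE (2,4): turn R to E, flip to black, move to (2,5). |black|=8
Step 8: on WHITE (2,5): turn R to S, flip to black, move to (3,5). |black|=9
Step 9: on WHITE (3,5): turn R to W, flip to black, move to (3,4). |black|=10

Answer: 10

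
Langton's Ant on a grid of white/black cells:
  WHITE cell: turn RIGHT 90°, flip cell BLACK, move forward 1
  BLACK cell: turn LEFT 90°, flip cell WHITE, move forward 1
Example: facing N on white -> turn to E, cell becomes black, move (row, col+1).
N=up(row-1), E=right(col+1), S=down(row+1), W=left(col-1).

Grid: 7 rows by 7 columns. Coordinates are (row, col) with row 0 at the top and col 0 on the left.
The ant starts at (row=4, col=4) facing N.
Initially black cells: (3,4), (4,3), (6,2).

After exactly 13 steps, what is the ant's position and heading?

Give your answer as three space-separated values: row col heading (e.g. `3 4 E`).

Answer: 4 5 E

Derivation:
Step 1: on WHITE (4,4): turn R to E, flip to black, move to (4,5). |black|=4
Step 2: on WHITE (4,5): turn R to S, flip to black, move to (5,5). |black|=5
Step 3: on WHITE (5,5): turn R to W, flip to black, move to (5,4). |black|=6
Step 4: on WHITE (5,4): turn R to N, flip to black, move to (4,4). |black|=7
Step 5: on BLACK (4,4): turn L to W, flip to white, move to (4,3). |black|=6
Step 6: on BLACK (4,3): turn L to S, flip to white, move to (5,3). |black|=5
Step 7: on WHITE (5,3): turn R to W, flip to black, move to (5,2). |black|=6
Step 8: on WHITE (5,2): turn R to N, flip to black, move to (4,2). |black|=7
Step 9: on WHITE (4,2): turn R to E, flip to black, move to (4,3). |black|=8
Step 10: on WHITE (4,3): turn R to S, flip to black, move to (5,3). |black|=9
Step 11: on BLACK (5,3): turn L to E, flip to white, move to (5,4). |black|=8
Step 12: on BLACK (5,4): turn L to N, flip to white, move to (4,4). |black|=7
Step 13: on WHITE (4,4): turn R to E, flip to black, move to (4,5). |black|=8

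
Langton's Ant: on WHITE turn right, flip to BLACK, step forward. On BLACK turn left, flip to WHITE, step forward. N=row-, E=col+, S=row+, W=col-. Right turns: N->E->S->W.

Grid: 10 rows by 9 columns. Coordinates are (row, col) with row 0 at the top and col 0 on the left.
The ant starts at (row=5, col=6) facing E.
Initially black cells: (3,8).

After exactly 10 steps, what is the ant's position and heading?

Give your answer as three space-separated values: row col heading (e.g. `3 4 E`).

Step 1: on WHITE (5,6): turn R to S, flip to black, move to (6,6). |black|=2
Step 2: on WHITE (6,6): turn R to W, flip to black, move to (6,5). |black|=3
Step 3: on WHITE (6,5): turn R to N, flip to black, move to (5,5). |black|=4
Step 4: on WHITE (5,5): turn R to E, flip to black, move to (5,6). |black|=5
Step 5: on BLACK (5,6): turn L to N, flip to white, move to (4,6). |black|=4
Step 6: on WHITE (4,6): turn R to E, flip to black, move to (4,7). |black|=5
Step 7: on WHITE (4,7): turn R to S, flip to black, move to (5,7). |black|=6
Step 8: on WHITE (5,7): turn R to W, flip to black, move to (5,6). |black|=7
Step 9: on WHITE (5,6): turn R to N, flip to black, move to (4,6). |black|=8
Step 10: on BLACK (4,6): turn L to W, flip to white, move to (4,5). |black|=7

Answer: 4 5 W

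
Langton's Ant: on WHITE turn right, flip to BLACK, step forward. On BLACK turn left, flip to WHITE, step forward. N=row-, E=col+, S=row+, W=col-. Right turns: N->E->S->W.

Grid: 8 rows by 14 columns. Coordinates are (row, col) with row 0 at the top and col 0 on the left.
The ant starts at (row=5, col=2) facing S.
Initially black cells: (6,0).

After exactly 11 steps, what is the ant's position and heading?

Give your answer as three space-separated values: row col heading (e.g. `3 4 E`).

Step 1: on WHITE (5,2): turn R to W, flip to black, move to (5,1). |black|=2
Step 2: on WHITE (5,1): turn R to N, flip to black, move to (4,1). |black|=3
Step 3: on WHITE (4,1): turn R to E, flip to black, move to (4,2). |black|=4
Step 4: on WHITE (4,2): turn R to S, flip to black, move to (5,2). |black|=5
Step 5: on BLACK (5,2): turn L to E, flip to white, move to (5,3). |black|=4
Step 6: on WHITE (5,3): turn R to S, flip to black, move to (6,3). |black|=5
Step 7: on WHITE (6,3): turn R to W, flip to black, move to (6,2). |black|=6
Step 8: on WHITE (6,2): turn R to N, flip to black, move to (5,2). |black|=7
Step 9: on WHITE (5,2): turn R to E, flip to black, move to (5,3). |black|=8
Step 10: on BLACK (5,3): turn L to N, flip to white, move to (4,3). |black|=7
Step 11: on WHITE (4,3): turn R to E, flip to black, move to (4,4). |black|=8

Answer: 4 4 E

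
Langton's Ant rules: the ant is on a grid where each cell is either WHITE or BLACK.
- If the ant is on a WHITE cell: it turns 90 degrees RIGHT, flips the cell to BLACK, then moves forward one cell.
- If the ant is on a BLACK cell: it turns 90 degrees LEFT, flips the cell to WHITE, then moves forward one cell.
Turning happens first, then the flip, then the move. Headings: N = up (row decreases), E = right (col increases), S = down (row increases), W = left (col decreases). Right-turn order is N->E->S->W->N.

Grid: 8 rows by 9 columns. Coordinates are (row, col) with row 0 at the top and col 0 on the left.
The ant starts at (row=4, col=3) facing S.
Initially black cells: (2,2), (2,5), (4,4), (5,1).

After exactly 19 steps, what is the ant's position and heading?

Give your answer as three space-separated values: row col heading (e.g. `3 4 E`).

Step 1: on WHITE (4,3): turn R to W, flip to black, move to (4,2). |black|=5
Step 2: on WHITE (4,2): turn R to N, flip to black, move to (3,2). |black|=6
Step 3: on WHITE (3,2): turn R to E, flip to black, move to (3,3). |black|=7
Step 4: on WHITE (3,3): turn R to S, flip to black, move to (4,3). |black|=8
Step 5: on BLACK (4,3): turn L to E, flip to white, move to (4,4). |black|=7
Step 6: on BLACK (4,4): turn L to N, flip to white, move to (3,4). |black|=6
Step 7: on WHITE (3,4): turn R to E, flip to black, move to (3,5). |black|=7
Step 8: on WHITE (3,5): turn R to S, flip to black, move to (4,5). |black|=8
Step 9: on WHITE (4,5): turn R to W, flip to black, move to (4,4). |black|=9
Step 10: on WHITE (4,4): turn R to N, flip to black, move to (3,4). |black|=10
Step 11: on BLACK (3,4): turn L to W, flip to white, move to (3,3). |black|=9
Step 12: on BLACK (3,3): turn L to S, flip to white, move to (4,3). |black|=8
Step 13: on WHITE (4,3): turn R to W, flip to black, move to (4,2). |black|=9
Step 14: on BLACK (4,2): turn L to S, flip to white, move to (5,2). |black|=8
Step 15: on WHITE (5,2): turn R to W, flip to black, move to (5,1). |black|=9
Step 16: on BLACK (5,1): turn L to S, flip to white, move to (6,1). |black|=8
Step 17: on WHITE (6,1): turn R to W, flip to black, move to (6,0). |black|=9
Step 18: on WHITE (6,0): turn R to N, flip to black, move to (5,0). |black|=10
Step 19: on WHITE (5,0): turn R to E, flip to black, move to (5,1). |black|=11

Answer: 5 1 E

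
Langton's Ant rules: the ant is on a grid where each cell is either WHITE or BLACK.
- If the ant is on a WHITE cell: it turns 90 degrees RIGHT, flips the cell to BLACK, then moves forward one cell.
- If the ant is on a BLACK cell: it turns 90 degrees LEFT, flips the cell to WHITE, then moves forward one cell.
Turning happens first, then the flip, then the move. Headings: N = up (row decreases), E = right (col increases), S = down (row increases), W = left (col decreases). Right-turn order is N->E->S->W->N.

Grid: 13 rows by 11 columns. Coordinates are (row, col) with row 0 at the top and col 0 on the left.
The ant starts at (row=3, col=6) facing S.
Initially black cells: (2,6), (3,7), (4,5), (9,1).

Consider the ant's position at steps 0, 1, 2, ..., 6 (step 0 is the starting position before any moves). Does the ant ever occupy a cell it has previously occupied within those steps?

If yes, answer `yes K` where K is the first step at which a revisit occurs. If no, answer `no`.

Answer: no

Derivation:
Step 1: on WHITE (3,6): turn R to W, flip to black, move to (3,5). |black|=5 — new cell
Step 2: on WHITE (3,5): turn R to N, flip to black, move to (2,5). |black|=6 — new cell
Step 3: on WHITE (2,5): turn R to E, flip to black, move to (2,6). |black|=7 — new cell
Step 4: on BLACK (2,6): turn L to N, flip to white, move to (1,6). |black|=6 — new cell
Step 5: on WHITE (1,6): turn R to E, flip to black, move to (1,7). |black|=7 — new cell
Step 6: on WHITE (1,7): turn R to S, flip to black, move to (2,7). |black|=8 — new cell
No revisit within 6 steps.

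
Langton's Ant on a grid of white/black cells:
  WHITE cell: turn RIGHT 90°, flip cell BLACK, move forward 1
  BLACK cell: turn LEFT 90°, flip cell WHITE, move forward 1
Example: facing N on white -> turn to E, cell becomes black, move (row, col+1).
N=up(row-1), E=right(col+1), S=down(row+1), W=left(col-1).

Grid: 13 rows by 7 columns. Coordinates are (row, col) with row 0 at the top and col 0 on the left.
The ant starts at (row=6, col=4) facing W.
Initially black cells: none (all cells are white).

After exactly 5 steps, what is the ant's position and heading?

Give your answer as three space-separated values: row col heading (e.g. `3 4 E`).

Answer: 7 4 S

Derivation:
Step 1: on WHITE (6,4): turn R to N, flip to black, move to (5,4). |black|=1
Step 2: on WHITE (5,4): turn R to E, flip to black, move to (5,5). |black|=2
Step 3: on WHITE (5,5): turn R to S, flip to black, move to (6,5). |black|=3
Step 4: on WHITE (6,5): turn R to W, flip to black, move to (6,4). |black|=4
Step 5: on BLACK (6,4): turn L to S, flip to white, move to (7,4). |black|=3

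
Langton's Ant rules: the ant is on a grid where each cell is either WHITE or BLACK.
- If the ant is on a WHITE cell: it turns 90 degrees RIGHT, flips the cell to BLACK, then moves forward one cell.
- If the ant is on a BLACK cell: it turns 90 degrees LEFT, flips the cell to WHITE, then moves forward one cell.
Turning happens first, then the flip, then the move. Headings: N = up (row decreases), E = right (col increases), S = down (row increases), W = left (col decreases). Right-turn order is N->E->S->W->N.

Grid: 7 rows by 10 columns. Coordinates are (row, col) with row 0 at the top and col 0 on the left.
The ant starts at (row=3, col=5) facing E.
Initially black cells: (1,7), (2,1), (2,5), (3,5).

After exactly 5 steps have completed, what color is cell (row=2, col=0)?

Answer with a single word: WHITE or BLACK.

Step 1: on BLACK (3,5): turn L to N, flip to white, move to (2,5). |black|=3
Step 2: on BLACK (2,5): turn L to W, flip to white, move to (2,4). |black|=2
Step 3: on WHITE (2,4): turn R to N, flip to black, move to (1,4). |black|=3
Step 4: on WHITE (1,4): turn R to E, flip to black, move to (1,5). |black|=4
Step 5: on WHITE (1,5): turn R to S, flip to black, move to (2,5). |black|=5

Answer: WHITE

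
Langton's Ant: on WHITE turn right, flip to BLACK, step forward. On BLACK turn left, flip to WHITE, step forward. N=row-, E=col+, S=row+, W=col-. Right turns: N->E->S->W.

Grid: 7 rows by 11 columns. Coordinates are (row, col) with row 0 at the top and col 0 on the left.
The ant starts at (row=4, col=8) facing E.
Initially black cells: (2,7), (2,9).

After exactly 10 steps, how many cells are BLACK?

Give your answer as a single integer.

Step 1: on WHITE (4,8): turn R to S, flip to black, move to (5,8). |black|=3
Step 2: on WHITE (5,8): turn R to W, flip to black, move to (5,7). |black|=4
Step 3: on WHITE (5,7): turn R to N, flip to black, move to (4,7). |black|=5
Step 4: on WHITE (4,7): turn R to E, flip to black, move to (4,8). |black|=6
Step 5: on BLACK (4,8): turn L to N, flip to white, move to (3,8). |black|=5
Step 6: on WHITE (3,8): turn R to E, flip to black, move to (3,9). |black|=6
Step 7: on WHITE (3,9): turn R to S, flip to black, move to (4,9). |black|=7
Step 8: on WHITE (4,9): turn R to W, flip to black, move to (4,8). |black|=8
Step 9: on WHITE (4,8): turn R to N, flip to black, move to (3,8). |black|=9
Step 10: on BLACK (3,8): turn L to W, flip to white, move to (3,7). |black|=8

Answer: 8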